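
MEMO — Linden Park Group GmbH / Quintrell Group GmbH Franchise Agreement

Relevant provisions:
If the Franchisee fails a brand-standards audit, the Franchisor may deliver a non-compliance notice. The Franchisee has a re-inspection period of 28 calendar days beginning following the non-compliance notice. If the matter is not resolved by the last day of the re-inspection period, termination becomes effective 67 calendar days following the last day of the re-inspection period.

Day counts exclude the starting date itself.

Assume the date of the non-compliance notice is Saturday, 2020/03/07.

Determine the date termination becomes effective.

The last day of the re-inspection period: 28 calendar days after 2020/03/07 is 2020/04/04.
The date termination becomes effective: 67 calendar days after 2020/04/04 is 2020/06/10.

2020/06/10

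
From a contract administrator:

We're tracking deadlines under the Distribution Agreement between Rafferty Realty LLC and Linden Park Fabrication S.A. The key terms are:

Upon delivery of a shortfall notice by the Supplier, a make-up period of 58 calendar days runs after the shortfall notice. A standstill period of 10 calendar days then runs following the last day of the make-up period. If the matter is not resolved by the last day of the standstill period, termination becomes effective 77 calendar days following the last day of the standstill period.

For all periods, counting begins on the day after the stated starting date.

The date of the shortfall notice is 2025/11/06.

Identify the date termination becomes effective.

The last day of the make-up period: 58 calendar days after 2025/11/06 is 2026/01/03.
Adding 10 calendar days to 2026/01/03 gives 2026/01/13, which is the last day of the standstill period.
The date termination becomes effective: 77 calendar days after 2026/01/13 is 2026/03/31.

2026/03/31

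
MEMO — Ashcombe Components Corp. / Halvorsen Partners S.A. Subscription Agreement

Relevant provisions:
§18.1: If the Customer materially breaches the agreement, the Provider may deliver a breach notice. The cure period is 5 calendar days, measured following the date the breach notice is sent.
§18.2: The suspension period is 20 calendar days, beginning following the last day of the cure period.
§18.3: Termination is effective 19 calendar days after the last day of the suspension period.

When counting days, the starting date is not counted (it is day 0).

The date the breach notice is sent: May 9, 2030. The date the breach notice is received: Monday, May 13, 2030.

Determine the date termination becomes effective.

The last day of the cure period: 5 calendar days after May 9, 2030 is May 14, 2030.
The last day of the suspension period: May 14, 2030 + 20 days = June 3, 2030.
Adding 19 calendar days to June 3, 2030 gives June 22, 2030, which is the date termination becomes effective.

June 22, 2030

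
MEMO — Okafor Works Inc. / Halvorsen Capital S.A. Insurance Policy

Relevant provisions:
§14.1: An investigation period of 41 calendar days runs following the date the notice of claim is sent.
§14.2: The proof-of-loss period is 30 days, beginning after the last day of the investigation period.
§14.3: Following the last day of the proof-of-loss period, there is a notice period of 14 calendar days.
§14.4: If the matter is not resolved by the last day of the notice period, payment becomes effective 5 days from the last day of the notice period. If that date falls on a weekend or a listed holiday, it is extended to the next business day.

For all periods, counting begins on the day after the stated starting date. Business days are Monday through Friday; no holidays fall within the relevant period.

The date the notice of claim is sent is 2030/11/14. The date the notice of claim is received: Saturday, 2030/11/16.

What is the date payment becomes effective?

The last day of the investigation period: 2030/11/14 + 41 days = 2030/12/25.
The last day of the proof-of-loss period: 30 calendar days after 2030/12/25 is 2031/01/24.
The last day of the notice period: 2031/01/24 + 14 days = 2031/02/07.
The date payment becomes effective: 5 calendar days after 2031/02/07 is 2031/02/12. 2031/02/12 is a Wednesday, so no roll-forward applies.

2031/02/12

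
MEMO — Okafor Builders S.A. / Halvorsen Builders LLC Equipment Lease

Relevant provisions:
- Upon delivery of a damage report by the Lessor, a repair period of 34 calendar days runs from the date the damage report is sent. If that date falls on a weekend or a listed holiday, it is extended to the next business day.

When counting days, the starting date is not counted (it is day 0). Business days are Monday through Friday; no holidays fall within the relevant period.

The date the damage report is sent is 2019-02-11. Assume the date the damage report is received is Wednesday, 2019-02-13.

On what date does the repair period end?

2019-03-18

Adding 34 calendar days to 2019-02-11 gives 2019-03-17, which is the last day of the repair period. That falls on a Sunday, so it rolls to the next business day, Monday, 2019-03-18.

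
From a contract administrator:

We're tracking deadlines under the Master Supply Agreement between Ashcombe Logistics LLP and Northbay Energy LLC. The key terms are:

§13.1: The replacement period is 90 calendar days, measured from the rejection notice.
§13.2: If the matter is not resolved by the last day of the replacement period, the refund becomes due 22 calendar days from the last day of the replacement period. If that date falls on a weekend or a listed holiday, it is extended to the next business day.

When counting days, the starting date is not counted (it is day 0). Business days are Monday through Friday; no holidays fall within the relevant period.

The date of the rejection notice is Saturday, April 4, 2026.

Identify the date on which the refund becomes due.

The last day of the replacement period: 90 calendar days after April 4, 2026 is July 3, 2026.
Adding 22 calendar days to July 3, 2026 gives July 25, 2026, which is the date on which the refund becomes due. That falls on a Saturday, so it rolls to the next business day, Monday, July 27, 2026.

July 27, 2026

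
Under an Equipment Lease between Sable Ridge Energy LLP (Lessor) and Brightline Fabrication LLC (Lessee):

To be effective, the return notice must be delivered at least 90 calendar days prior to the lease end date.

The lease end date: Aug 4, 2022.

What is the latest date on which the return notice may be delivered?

Counting back 90 calendar days from Aug 4, 2022 gives May 6, 2022.

May 6, 2022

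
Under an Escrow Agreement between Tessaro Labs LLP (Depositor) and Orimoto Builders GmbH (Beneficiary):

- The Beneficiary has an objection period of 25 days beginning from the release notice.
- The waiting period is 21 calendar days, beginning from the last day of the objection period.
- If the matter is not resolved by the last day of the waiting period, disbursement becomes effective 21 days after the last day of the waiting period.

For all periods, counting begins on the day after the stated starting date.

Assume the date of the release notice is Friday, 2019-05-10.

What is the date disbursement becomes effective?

2019-07-16

The last day of the objection period: 2019-05-10 + 25 days = 2019-06-04.
Adding 21 calendar days to 2019-06-04 gives 2019-06-25, which is the last day of the waiting period.
The date disbursement becomes effective: 21 calendar days after 2019-06-25 is 2019-07-16.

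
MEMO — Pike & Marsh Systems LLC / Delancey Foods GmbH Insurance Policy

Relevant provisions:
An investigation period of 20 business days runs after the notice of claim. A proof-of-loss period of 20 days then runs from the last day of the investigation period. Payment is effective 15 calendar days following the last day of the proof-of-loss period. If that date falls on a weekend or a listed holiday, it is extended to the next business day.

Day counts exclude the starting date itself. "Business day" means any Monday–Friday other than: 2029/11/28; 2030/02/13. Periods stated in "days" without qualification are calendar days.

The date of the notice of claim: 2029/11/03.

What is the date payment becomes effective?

2030/01/07

The last day of the investigation period: counting 20 business days from Saturday, 2029/11/03 (Nov 5, Nov 6, Nov 7, Nov 8, …, Nov 29, Nov 30, Dec 3, skipping weekends and the listed holiday on Nov 28) reaches Monday, 2029/12/03.
The last day of the proof-of-loss period: 2029/12/03 + 20 days = 2029/12/23.
Adding 15 calendar days to 2029/12/23 gives 2030/01/07, which is the date payment becomes effective. 2030/01/07 is a Monday and is not a listed holiday, so no roll-forward applies.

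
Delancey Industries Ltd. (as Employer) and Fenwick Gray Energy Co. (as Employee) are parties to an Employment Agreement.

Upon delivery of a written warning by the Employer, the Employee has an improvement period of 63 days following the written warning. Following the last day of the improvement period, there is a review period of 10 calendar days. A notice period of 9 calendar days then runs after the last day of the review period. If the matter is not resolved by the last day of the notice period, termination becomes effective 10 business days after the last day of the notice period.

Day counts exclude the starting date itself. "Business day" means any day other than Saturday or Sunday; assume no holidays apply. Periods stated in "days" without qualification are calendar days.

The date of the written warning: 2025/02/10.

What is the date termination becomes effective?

The last day of the improvement period: 63 calendar days after 2025/02/10 is 2025/04/14.
The last day of the review period: 10 calendar days after 2025/04/14 is 2025/04/24.
The last day of the notice period: 2025/04/24 + 9 days = 2025/05/03.
The date termination becomes effective: 10 business days after Saturday, 2025/05/03, skipping weekends — May 5, May 6, May 7, May 8, May 9, May 12, May 13, May 14, May 15, May 16 — lands on Friday, 2025/05/16.

2025/05/16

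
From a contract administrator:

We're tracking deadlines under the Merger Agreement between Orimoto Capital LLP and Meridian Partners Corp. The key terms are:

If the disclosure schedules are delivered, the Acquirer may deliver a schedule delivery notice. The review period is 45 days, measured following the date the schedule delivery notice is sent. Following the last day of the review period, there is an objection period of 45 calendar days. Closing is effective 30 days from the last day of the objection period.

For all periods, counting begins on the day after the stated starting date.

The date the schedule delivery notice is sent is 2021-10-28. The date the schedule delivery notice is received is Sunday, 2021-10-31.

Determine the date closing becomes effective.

2022-02-25

The last day of the review period: 45 calendar days after 2021-10-28 is 2021-12-12.
Adding 45 calendar days to 2021-12-12 gives 2022-01-26, which is the last day of the objection period.
The date closing becomes effective: 2022-01-26 + 30 days = 2022-02-25.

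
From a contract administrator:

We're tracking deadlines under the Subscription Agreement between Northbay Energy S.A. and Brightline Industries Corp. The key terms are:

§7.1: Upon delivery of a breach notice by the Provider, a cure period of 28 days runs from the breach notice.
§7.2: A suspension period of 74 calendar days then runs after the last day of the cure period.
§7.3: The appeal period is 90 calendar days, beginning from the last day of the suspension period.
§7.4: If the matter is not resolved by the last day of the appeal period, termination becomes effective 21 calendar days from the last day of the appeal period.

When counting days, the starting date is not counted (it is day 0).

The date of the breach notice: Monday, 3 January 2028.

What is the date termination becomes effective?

The last day of the cure period: 28 calendar days after 3 January 2028 is 31 January 2028.
Adding 74 calendar days to 31 January 2028 gives 14 April 2028, which is the last day of the suspension period.
Adding 90 calendar days to 14 April 2028 gives 13 July 2028, which is the last day of the appeal period.
The date termination becomes effective: 13 July 2028 + 21 days = 3 August 2028.

3 August 2028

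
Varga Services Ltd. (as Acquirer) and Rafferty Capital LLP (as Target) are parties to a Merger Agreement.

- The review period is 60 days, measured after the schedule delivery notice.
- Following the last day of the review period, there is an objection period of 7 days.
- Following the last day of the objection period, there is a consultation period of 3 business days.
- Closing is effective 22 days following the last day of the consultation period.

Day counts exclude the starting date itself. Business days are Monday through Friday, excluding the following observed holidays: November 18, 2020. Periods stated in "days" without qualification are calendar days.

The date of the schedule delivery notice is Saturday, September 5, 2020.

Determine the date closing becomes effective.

December 8, 2020

The last day of the review period: September 5, 2020 + 60 days = November 4, 2020.
Adding 7 calendar days to November 4, 2020 gives November 11, 2020, which is the last day of the objection period.
The last day of the consultation period: counting 3 business days from Wednesday, November 11, 2020 (Nov 12, Nov 13, Nov 16, skipping weekends) reaches Monday, November 16, 2020.
The date closing becomes effective: 22 calendar days after November 16, 2020 is December 8, 2020.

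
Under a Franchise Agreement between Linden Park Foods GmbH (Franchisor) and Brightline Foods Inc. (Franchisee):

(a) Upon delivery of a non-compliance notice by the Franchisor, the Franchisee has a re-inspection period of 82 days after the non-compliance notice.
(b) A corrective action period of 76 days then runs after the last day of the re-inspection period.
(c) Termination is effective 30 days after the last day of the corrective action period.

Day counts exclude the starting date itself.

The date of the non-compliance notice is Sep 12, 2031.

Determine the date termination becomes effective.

Mar 18, 2032

Adding 82 calendar days to Sep 12, 2031 gives Dec 3, 2031, which is the last day of the re-inspection period.
The last day of the corrective action period: Dec 3, 2031 + 76 days = Feb 17, 2032.
The date termination becomes effective: 30 calendar days after Feb 17, 2032 is Mar 18, 2032.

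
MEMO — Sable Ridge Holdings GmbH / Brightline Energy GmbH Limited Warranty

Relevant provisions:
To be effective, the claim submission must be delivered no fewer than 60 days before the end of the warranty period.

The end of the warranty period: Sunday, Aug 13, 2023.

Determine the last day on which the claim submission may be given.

Counting back 60 calendar days from Aug 13, 2023 gives Jun 14, 2023.

Jun 14, 2023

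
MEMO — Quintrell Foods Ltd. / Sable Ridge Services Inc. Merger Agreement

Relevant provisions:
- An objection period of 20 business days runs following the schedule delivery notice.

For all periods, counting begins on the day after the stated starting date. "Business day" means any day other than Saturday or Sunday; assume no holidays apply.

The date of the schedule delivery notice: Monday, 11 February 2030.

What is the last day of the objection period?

11 March 2030

The last day of the objection period: 20 business days after Monday, 11 February 2030, skipping weekends — Feb 12, Feb 13, Feb 14, Feb 15, …, Mar 7, Mar 8, Mar 11 — lands on Monday, 11 March 2030.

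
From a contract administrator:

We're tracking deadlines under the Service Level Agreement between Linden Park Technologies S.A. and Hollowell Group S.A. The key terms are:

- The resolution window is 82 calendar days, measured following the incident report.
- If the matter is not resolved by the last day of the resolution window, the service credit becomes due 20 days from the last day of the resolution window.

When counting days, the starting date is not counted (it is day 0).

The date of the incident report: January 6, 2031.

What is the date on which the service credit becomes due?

Adding 82 calendar days to January 6, 2031 gives March 29, 2031, which is the last day of the resolution window.
The date on which the service credit becomes due: 20 calendar days after March 29, 2031 is April 18, 2031.

April 18, 2031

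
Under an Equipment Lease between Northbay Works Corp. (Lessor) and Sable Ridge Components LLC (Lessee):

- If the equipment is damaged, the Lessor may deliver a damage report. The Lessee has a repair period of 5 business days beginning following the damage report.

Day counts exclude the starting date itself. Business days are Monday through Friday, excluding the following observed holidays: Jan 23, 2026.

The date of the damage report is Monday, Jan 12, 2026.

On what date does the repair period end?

The last day of the repair period: 5 business days after Monday, Jan 12, 2026, skipping weekends — Jan 13, Jan 14, Jan 15, Jan 16, Jan 19 — lands on Monday, Jan 19, 2026.

Jan 19, 2026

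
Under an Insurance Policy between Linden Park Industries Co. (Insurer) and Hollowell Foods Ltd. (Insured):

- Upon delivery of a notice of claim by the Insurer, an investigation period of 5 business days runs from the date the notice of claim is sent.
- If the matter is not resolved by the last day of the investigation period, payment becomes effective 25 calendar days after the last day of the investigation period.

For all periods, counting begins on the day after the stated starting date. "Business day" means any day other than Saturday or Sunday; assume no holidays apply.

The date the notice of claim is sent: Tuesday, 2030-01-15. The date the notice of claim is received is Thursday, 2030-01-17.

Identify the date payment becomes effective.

2030-02-16

From Tuesday, 2030-01-15, 5 business days (Jan 16, Jan 17, Jan 18, Jan 21, Jan 22, skipping weekends) brings us to Tuesday, 2030-01-22, which is the last day of the investigation period.
The date payment becomes effective: 25 calendar days after 2030-01-22 is 2030-02-16.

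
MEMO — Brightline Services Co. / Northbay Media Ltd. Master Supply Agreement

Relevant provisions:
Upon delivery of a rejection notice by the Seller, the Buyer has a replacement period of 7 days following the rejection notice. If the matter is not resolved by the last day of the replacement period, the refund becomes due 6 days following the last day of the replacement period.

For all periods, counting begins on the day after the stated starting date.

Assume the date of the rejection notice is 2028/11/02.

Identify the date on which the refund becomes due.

The last day of the replacement period: 2028/11/02 + 7 days = 2028/11/09.
The date on which the refund becomes due: 6 calendar days after 2028/11/09 is 2028/11/15.

2028/11/15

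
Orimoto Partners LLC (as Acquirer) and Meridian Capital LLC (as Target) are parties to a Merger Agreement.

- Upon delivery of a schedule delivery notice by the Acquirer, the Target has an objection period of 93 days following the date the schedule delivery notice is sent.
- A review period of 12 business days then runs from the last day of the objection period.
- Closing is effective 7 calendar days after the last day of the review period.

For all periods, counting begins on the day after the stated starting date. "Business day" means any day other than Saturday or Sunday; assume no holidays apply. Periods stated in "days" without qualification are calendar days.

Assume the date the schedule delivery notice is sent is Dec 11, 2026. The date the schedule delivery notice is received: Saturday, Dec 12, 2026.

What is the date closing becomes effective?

Apr 6, 2027

Adding 93 calendar days to Dec 11, 2026 gives Mar 14, 2027, which is the last day of the objection period.
From Sunday, Mar 14, 2027, 12 business days (Mar 15, Mar 16, Mar 17, Mar 18, …, Mar 26, Mar 29, Mar 30, skipping weekends) brings us to Tuesday, Mar 30, 2027, which is the last day of the review period.
Adding 7 calendar days to Mar 30, 2027 gives Apr 6, 2027, which is the date closing becomes effective.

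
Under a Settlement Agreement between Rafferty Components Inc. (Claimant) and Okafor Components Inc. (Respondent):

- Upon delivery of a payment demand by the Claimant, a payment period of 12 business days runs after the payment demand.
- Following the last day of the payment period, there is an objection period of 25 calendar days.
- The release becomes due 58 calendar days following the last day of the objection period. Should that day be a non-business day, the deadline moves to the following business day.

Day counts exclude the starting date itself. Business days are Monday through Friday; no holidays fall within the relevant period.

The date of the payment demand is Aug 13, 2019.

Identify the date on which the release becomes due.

Nov 20, 2019

The last day of the payment period: 12 business days after Tuesday, Aug 13, 2019, skipping weekends — Aug 14, Aug 15, Aug 16, Aug 19, …, Aug 27, Aug 28, Aug 29 — lands on Thursday, Aug 29, 2019.
Adding 25 calendar days to Aug 29, 2019 gives Sep 23, 2019, which is the last day of the objection period.
The date on which the release becomes due: 58 calendar days after Sep 23, 2019 is Nov 20, 2019. Nov 20, 2019 is a Wednesday, so no roll-forward applies.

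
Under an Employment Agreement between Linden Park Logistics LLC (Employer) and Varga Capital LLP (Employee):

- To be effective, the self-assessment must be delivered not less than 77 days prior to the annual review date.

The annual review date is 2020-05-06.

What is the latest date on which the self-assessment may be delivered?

Counting back 77 calendar days from 2020-05-06 gives 2020-02-19.

2020-02-19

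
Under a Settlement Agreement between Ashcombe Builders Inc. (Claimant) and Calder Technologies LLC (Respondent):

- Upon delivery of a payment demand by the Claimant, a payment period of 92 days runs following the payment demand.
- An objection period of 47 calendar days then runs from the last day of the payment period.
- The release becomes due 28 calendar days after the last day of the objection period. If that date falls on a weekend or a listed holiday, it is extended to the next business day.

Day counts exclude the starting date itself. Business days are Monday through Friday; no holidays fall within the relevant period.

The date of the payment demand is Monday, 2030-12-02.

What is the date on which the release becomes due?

The last day of the payment period: 2030-12-02 + 92 days = 2031-03-04.
The last day of the objection period: 2031-03-04 + 47 days = 2031-04-20.
Adding 28 calendar days to 2031-04-20 gives 2031-05-18, which is the date on which the release becomes due. That falls on a Sunday, so it rolls to the next business day, Monday, 2031-05-19.

2031-05-19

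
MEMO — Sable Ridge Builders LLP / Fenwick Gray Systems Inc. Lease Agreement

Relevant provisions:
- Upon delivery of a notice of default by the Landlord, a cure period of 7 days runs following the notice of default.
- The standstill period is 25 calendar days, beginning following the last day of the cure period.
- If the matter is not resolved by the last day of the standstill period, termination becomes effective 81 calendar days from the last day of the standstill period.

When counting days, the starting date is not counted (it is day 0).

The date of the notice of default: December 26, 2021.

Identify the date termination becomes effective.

April 18, 2022

The last day of the cure period: 7 calendar days after December 26, 2021 is January 2, 2022.
The last day of the standstill period: 25 calendar days after January 2, 2022 is January 27, 2022.
The date termination becomes effective: January 27, 2022 + 81 days = April 18, 2022.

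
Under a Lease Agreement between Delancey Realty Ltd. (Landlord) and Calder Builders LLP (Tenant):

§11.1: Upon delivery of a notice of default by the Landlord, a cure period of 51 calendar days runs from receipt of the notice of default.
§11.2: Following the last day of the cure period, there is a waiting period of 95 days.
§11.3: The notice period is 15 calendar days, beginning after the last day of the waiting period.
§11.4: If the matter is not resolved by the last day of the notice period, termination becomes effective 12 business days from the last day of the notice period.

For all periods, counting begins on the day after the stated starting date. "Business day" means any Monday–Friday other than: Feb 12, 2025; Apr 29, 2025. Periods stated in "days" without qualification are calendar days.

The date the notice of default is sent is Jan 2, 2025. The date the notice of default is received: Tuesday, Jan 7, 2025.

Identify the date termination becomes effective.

Jul 3, 2025

The last day of the cure period: Jan 7, 2025 + 51 days = Feb 27, 2025.
Adding 95 calendar days to Feb 27, 2025 gives Jun 2, 2025, which is the last day of the waiting period.
The last day of the notice period: Jun 2, 2025 + 15 days = Jun 17, 2025.
The date termination becomes effective: counting 12 business days from Tuesday, Jun 17, 2025 (Jun 18, Jun 19, Jun 20, Jun 23, …, Jul 1, Jul 2, Jul 3, skipping weekends) reaches Thursday, Jul 3, 2025.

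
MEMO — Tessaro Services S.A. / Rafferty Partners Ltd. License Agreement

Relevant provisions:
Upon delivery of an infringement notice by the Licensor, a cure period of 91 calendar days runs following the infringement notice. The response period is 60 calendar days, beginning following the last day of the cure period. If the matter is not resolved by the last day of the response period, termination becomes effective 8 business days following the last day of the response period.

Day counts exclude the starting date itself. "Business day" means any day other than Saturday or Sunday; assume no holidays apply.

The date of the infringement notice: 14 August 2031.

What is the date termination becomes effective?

Adding 91 calendar days to 14 August 2031 gives 13 November 2031, which is the last day of the cure period.
The last day of the response period: 13 November 2031 + 60 days = 12 January 2032.
The date termination becomes effective: 8 business days after Monday, 12 January 2032, skipping weekends — Jan 13, Jan 14, Jan 15, Jan 16, Jan 19, Jan 20, Jan 21, Jan 22 — lands on Thursday, 22 January 2032.

22 January 2032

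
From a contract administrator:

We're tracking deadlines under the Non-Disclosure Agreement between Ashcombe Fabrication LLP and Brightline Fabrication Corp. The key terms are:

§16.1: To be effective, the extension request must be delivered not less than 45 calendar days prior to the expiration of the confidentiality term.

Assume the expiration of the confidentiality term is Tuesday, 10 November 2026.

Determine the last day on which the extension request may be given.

26 September 2026

10 November 2026 minus 45 days is 26 September 2026.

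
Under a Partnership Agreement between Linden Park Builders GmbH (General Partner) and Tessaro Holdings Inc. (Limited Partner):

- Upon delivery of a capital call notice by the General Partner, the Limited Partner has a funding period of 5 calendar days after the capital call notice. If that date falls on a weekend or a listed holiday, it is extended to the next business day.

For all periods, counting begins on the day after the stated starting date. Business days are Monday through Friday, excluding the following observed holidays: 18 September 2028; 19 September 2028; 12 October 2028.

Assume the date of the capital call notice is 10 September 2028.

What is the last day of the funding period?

Adding 5 calendar days to 10 September 2028 gives 15 September 2028, which is the last day of the funding period. 15 September 2028 is a Friday and is not a listed holiday, so no roll-forward applies.

15 September 2028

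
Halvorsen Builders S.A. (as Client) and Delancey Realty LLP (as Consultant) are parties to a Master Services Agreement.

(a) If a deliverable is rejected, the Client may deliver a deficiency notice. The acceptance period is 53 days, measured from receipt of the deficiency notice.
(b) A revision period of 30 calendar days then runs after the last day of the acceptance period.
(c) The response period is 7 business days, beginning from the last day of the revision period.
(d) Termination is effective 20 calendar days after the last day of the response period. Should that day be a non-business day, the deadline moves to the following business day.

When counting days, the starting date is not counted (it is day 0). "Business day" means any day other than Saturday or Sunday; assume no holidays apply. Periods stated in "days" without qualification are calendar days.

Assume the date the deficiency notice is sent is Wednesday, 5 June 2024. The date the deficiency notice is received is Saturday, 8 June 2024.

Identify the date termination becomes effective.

The last day of the acceptance period: 53 calendar days after 8 June 2024 is 31 July 2024.
The last day of the revision period: 31 July 2024 + 30 days = 30 August 2024.
The last day of the response period: 7 business days after Friday, 30 August 2024, skipping weekends — Sep 2, Sep 3, Sep 4, Sep 5, Sep 6, Sep 9, Sep 10 — lands on Tuesday, 10 September 2024.
Adding 20 calendar days to 10 September 2024 gives 30 September 2024, which is the date termination becomes effective. 30 September 2024 is a Monday, so no roll-forward applies.

30 September 2024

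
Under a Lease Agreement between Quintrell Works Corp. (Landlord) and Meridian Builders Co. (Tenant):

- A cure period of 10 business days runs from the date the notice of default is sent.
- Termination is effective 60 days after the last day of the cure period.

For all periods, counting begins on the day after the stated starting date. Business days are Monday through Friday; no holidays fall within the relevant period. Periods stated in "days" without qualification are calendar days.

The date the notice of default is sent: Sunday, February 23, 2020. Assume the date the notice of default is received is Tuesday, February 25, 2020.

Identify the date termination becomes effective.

From Sunday, February 23, 2020, 10 business days (Feb 24, Feb 25, Feb 26, Feb 27, Feb 28, Mar 2, Mar 3, Mar 4, Mar 5, Mar 6, skipping weekends) brings us to Friday, March 6, 2020, which is the last day of the cure period.
Adding 60 calendar days to March 6, 2020 gives May 5, 2020, which is the date termination becomes effective.

May 5, 2020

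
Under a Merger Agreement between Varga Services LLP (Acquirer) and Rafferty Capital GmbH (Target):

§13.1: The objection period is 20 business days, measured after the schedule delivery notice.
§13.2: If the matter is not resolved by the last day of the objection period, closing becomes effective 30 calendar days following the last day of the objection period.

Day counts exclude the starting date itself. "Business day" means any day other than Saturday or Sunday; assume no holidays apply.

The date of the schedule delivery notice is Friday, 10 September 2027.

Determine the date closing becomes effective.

7 November 2027

From Friday, 10 September 2027, 20 business days (Sep 13, Sep 14, Sep 15, Sep 16, …, Oct 6, Oct 7, Oct 8, skipping weekends) brings us to Friday, 8 October 2027, which is the last day of the objection period.
The date closing becomes effective: 30 calendar days after 8 October 2027 is 7 November 2027.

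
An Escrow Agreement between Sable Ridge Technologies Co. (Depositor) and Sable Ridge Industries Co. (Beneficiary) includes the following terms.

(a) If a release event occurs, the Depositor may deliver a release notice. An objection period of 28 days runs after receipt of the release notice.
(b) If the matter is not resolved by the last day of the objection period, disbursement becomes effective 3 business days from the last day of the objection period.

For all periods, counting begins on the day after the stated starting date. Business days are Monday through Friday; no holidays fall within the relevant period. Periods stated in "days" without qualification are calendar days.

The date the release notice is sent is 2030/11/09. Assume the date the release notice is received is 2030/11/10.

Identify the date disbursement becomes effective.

2030/12/11

The last day of the objection period: 2030/11/10 + 28 days = 2030/12/08.
From Sunday, 2030/12/08, 3 business days (Dec 9, Dec 10, Dec 11, skipping weekends) brings us to Wednesday, 2030/12/11, which is the date disbursement becomes effective.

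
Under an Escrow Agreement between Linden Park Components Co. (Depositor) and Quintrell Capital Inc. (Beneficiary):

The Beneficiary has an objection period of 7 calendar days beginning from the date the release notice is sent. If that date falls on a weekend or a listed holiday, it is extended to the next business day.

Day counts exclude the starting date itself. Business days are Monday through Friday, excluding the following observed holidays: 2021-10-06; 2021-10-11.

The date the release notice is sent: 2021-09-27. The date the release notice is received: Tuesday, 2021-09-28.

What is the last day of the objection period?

The last day of the objection period: 7 calendar days after 2021-09-27 is 2021-10-04. 2021-10-04 is a Monday and is not a listed holiday, so no roll-forward applies.

2021-10-04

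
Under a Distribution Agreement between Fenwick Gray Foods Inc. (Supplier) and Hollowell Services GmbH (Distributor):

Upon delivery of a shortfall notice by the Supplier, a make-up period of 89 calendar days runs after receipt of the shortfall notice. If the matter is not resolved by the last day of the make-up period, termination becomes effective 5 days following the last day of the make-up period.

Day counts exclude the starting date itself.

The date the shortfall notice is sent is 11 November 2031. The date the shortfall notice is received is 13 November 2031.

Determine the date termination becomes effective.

The last day of the make-up period: 89 calendar days after 13 November 2031 is 10 February 2032.
Adding 5 calendar days to 10 February 2032 gives 15 February 2032, which is the date termination becomes effective.

15 February 2032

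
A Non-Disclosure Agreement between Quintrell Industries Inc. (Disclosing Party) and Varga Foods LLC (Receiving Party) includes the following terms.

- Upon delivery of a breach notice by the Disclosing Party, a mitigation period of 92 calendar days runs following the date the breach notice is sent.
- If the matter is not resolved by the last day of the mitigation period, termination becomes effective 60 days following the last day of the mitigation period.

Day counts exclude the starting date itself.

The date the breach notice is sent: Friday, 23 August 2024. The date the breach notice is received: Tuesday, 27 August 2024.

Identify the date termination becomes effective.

22 January 2025

Adding 92 calendar days to 23 August 2024 gives 23 November 2024, which is the last day of the mitigation period.
The date termination becomes effective: 60 calendar days after 23 November 2024 is 22 January 2025.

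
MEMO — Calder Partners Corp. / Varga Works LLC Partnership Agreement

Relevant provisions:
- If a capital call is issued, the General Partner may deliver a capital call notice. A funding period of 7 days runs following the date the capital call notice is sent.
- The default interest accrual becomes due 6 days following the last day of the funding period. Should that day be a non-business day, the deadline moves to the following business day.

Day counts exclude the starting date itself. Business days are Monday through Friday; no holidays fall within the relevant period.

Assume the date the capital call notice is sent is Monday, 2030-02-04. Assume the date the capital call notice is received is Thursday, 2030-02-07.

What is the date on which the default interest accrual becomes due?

2030-02-18

The last day of the funding period: 2030-02-04 + 7 days = 2030-02-11.
The date on which the default interest accrual becomes due: 2030-02-11 + 6 days = 2030-02-17. That falls on a Sunday, so it rolls to the next business day, Monday, 2030-02-18.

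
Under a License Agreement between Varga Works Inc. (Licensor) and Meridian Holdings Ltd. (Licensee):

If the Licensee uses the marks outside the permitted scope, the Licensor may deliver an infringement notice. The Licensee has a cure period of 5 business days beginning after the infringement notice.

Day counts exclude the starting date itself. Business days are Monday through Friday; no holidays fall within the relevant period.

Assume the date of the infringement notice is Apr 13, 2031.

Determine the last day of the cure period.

Apr 18, 2031

From Sunday, Apr 13, 2031, 5 business days (Apr 14, Apr 15, Apr 16, Apr 17, Apr 18, skipping weekends) brings us to Friday, Apr 18, 2031, which is the last day of the cure period.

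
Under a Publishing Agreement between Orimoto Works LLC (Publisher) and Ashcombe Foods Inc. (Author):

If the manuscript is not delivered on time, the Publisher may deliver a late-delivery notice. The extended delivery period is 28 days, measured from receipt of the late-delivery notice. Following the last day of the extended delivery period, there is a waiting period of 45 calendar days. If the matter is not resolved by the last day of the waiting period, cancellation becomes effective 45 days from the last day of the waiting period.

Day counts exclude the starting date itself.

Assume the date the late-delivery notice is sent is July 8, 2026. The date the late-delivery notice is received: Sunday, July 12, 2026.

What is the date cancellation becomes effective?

November 7, 2026

The last day of the extended delivery period: July 12, 2026 + 28 days = August 9, 2026.
The last day of the waiting period: August 9, 2026 + 45 days = September 23, 2026.
Adding 45 calendar days to September 23, 2026 gives November 7, 2026, which is the date cancellation becomes effective.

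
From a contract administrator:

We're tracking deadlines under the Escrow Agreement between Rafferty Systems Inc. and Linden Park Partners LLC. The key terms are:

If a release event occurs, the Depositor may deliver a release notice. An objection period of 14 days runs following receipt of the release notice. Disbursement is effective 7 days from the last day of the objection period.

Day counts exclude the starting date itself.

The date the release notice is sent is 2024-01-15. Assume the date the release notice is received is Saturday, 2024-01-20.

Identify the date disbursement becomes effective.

2024-02-10

The last day of the objection period: 2024-01-20 + 14 days = 2024-02-03.
Adding 7 calendar days to 2024-02-03 gives 2024-02-10, which is the date disbursement becomes effective.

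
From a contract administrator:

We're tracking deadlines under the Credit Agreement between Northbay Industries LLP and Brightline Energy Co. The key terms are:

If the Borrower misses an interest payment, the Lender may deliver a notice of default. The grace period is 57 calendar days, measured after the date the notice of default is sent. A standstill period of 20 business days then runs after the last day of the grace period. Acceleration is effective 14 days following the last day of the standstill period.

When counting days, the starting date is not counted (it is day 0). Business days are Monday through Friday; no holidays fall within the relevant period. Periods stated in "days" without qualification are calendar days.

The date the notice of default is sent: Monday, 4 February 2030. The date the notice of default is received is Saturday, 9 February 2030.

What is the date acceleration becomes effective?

Adding 57 calendar days to 4 February 2030 gives 2 April 2030, which is the last day of the grace period.
From Tuesday, 2 April 2030, 20 business days (Apr 3, Apr 4, Apr 5, Apr 8, …, Apr 26, Apr 29, Apr 30, skipping weekends) brings us to Tuesday, 30 April 2030, which is the last day of the standstill period.
The date acceleration becomes effective: 14 calendar days after 30 April 2030 is 14 May 2030.

14 May 2030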